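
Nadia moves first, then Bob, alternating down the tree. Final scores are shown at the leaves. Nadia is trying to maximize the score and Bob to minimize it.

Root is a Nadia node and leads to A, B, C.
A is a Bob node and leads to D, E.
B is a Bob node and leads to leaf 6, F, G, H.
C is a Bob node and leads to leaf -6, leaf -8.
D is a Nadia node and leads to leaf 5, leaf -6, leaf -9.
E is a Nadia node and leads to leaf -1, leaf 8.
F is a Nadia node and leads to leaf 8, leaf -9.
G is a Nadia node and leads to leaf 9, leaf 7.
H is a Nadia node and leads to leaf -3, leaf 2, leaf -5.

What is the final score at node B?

2

F (Nadia): max(8, -9) = 8
G (Nadia): max(9, 7) = 9
H (Nadia): max(-3, 2, -5) = 2
B (Bob): min(6, 8, 9, 2) = 2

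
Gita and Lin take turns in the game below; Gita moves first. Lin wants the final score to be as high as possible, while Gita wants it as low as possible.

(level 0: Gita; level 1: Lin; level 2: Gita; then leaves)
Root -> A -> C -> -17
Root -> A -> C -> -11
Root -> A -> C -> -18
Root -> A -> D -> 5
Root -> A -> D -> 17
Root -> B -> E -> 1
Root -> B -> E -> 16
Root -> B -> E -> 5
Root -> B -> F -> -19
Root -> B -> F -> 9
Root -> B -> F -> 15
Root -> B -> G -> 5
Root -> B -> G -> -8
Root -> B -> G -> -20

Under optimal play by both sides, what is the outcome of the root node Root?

C (Gita): min(-17, -11, -18) = -18
D (Gita): min(5, 17) = 5
A (Lin): max(-18, 5) = 5
E (Gita): min(1, 16, 5) = 1
F (Gita): min(-19, 9, 15) = -19
G (Gita): min(5, -8, -20) = -20
B (Lin): max(1, -19, -20) = 1
Root (Gita): min(5, 1) = 1

1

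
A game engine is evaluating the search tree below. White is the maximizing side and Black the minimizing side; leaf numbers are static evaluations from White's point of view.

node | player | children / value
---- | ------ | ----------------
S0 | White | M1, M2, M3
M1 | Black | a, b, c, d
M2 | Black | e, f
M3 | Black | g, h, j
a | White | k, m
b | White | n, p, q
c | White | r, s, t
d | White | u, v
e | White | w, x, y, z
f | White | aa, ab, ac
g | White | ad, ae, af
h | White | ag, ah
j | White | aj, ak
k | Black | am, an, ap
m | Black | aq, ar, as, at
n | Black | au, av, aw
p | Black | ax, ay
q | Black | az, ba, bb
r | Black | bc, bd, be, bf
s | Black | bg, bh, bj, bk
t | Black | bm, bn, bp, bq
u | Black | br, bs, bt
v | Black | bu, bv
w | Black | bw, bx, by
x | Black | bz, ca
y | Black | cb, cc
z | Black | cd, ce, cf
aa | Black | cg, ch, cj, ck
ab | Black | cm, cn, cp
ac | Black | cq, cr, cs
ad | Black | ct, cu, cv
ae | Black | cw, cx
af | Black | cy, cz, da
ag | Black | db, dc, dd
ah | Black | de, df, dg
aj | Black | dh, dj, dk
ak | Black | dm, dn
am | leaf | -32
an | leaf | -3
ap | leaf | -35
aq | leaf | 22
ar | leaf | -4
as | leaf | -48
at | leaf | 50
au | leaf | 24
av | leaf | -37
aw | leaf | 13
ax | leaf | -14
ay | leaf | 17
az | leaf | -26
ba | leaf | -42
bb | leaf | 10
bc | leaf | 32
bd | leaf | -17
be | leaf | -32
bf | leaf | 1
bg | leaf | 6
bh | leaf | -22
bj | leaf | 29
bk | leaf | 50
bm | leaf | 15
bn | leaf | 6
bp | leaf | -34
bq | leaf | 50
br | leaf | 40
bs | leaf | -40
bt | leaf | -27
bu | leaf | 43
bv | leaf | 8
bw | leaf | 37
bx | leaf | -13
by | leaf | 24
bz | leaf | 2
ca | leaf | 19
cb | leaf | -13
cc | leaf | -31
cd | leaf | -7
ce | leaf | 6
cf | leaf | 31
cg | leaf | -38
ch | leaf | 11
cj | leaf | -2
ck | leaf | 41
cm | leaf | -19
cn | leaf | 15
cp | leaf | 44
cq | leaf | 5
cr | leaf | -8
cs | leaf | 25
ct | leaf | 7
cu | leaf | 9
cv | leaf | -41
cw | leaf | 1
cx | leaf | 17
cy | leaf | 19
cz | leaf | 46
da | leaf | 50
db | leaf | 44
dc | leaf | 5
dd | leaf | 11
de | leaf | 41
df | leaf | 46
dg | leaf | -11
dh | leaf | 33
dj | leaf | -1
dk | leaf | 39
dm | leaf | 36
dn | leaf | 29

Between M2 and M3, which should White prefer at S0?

w (Black): min(37, -13, 24) = -13
x (Black): min(2, 19) = 2
y (Black): min(-13, -31) = -31
z (Black): min(-7, 6, 31) = -7
e (White): max(-13, 2, -31, -7) = 2
aa (Black): min(-38, 11, -2, 41) = -38
ab (Black): min(-19, 15, 44) = -19
ac (Black): min(5, -8, 25) = -8
f (White): max(-38, -19, -8) = -8
M2 (Black): min(2, -8) = -8
ad (Black): min(7, 9, -41) = -41
ae (Black): min(1, 17) = 1
af (Black): min(19, 46, 50) = 19
g (White): max(-41, 1, 19) = 19
ag (Black): min(44, 5, 11) = 5
ah (Black): min(41, 46, -11) = -11
h (White): max(5, -11) = 5
aj (Black): min(33, -1, 39) = -1
ak (Black): min(36, 29) = 29
j (White): max(-1, 29) = 29
M3 (Black): min(19, 5, 29) = 5
White prefers the higher value; M2=-8, M3=5. M3 is better since 5 > -8.

M3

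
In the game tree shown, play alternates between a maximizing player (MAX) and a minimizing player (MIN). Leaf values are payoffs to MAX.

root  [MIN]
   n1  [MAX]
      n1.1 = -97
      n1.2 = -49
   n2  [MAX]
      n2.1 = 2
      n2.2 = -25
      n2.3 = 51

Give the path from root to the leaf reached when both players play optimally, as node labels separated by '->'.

root -> n1 -> n1.2

n1 (MAX): max(-97, -49) = -49
n2 (MAX): max(2, -25, 51) = 51
root (MIN): min(-49, 51) = -49
At root, MIN picks n1 (lowest: -49).
At n1, MAX picks n1.2 (highest: -49).
Terminal value -49.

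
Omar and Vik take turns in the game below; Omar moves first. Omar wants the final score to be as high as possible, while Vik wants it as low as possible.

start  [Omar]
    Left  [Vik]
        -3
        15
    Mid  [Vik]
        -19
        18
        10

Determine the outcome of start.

Left (Vik): min(-3, 15) = -3
Mid (Vik): min(-19, 18, 10) = -19
start (Omar): max(-3, -19) = -3

-3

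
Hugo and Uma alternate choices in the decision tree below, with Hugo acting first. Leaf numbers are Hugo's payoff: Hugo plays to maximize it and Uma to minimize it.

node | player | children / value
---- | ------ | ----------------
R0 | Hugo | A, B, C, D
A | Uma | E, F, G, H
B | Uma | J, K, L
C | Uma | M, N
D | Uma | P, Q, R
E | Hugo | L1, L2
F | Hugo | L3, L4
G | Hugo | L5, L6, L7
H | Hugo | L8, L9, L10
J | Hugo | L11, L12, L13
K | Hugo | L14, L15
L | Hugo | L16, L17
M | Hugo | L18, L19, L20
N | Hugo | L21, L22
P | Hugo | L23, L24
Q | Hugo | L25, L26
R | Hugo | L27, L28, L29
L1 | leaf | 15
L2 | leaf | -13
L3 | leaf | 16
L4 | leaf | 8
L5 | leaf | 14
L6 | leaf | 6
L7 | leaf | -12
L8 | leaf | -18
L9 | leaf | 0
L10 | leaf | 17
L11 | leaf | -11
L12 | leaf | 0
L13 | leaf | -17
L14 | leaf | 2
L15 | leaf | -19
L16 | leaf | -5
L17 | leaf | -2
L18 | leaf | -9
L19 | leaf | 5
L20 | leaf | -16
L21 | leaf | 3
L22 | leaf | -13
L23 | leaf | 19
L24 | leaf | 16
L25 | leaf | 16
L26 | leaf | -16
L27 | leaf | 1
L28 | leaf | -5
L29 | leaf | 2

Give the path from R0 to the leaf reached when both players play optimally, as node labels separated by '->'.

E (Hugo): max(15, -13) = 15
F (Hugo): max(16, 8) = 16
G (Hugo): max(14, 6, -12) = 14
H (Hugo): max(-18, 0, 17) = 17
A (Uma): min(15, 16, 14, 17) = 14
J (Hugo): max(-11, 0, -17) = 0
K (Hugo): max(2, -19) = 2
L (Hugo): max(-5, -2) = -2
B (Uma): min(0, 2, -2) = -2
M (Hugo): max(-9, 5, -16) = 5
N (Hugo): max(3, -13) = 3
C (Uma): min(5, 3) = 3
P (Hugo): max(19, 16) = 19
Q (Hugo): max(16, -16) = 16
R (Hugo): max(1, -5, 2) = 2
D (Uma): min(19, 16, 2) = 2
R0 (Hugo): max(14, -2, 3, 2) = 14
At R0, Hugo picks A (highest: 14).
At A, Uma picks G (lowest: 14).
At G, Hugo picks L5 (highest: 14).
Terminal value 14.

R0 -> A -> G -> L5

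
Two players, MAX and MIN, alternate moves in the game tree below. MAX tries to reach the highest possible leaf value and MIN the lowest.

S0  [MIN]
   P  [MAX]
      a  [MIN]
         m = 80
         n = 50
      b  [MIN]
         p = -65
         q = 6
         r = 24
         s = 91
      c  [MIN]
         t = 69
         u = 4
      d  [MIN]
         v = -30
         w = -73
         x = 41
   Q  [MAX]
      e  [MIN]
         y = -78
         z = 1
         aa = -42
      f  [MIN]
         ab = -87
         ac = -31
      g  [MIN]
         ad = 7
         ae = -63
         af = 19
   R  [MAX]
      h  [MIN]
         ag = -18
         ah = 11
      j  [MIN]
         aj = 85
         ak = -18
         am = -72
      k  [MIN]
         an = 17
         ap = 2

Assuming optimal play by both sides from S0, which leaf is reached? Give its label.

ae

a (MIN): min(80, 50) = 50
b (MIN): min(-65, 6, 24, 91) = -65
c (MIN): min(69, 4) = 4
d (MIN): min(-30, -73, 41) = -73
P (MAX): max(50, -65, 4, -73) = 50
e (MIN): min(-78, 1, -42) = -78
f (MIN): min(-87, -31) = -87
g (MIN): min(7, -63, 19) = -63
Q (MAX): max(-78, -87, -63) = -63
h (MIN): min(-18, 11) = -18
j (MIN): min(85, -18, -72) = -72
k (MIN): min(17, 2) = 2
R (MAX): max(-18, -72, 2) = 2
S0 (MIN): min(50, -63, 2) = -63
At S0, MIN picks Q (lowest: -63).
At Q, MAX picks g (highest: -63).
At g, MIN picks ae (lowest: -63).
Terminal value -63.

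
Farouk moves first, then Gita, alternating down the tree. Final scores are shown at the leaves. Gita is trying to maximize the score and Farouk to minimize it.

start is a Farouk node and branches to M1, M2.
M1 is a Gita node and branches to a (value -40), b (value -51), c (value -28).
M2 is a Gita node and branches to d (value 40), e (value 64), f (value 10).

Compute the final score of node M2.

M2 (Gita): max(40, 64, 10) = 64

64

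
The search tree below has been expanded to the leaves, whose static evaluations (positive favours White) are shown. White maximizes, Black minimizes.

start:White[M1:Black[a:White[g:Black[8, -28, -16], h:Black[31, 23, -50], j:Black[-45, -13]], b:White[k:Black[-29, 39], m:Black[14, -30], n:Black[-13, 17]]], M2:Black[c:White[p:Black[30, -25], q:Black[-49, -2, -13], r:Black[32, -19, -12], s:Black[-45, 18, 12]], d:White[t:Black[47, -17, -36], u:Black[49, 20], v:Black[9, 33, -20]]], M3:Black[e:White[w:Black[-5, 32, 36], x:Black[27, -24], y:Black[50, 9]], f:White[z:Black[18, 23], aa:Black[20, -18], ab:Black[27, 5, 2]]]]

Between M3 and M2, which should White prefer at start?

M3

w (Black): min(-5, 32, 36) = -5
x (Black): min(27, -24) = -24
y (Black): min(50, 9) = 9
e (White): max(-5, -24, 9) = 9
z (Black): min(18, 23) = 18
aa (Black): min(20, -18) = -18
ab (Black): min(27, 5, 2) = 2
f (White): max(18, -18, 2) = 18
M3 (Black): min(9, 18) = 9
p (Black): min(30, -25) = -25
q (Black): min(-49, -2, -13) = -49
r (Black): min(32, -19, -12) = -19
s (Black): min(-45, 18, 12) = -45
c (White): max(-25, -49, -19, -45) = -19
t (Black): min(47, -17, -36) = -36
u (Black): min(49, 20) = 20
v (Black): min(9, 33, -20) = -20
d (White): max(-36, 20, -20) = 20
M2 (Black): min(-19, 20) = -19
White prefers the higher value; M3=9, M2=-19. M3 is better since 9 > -19.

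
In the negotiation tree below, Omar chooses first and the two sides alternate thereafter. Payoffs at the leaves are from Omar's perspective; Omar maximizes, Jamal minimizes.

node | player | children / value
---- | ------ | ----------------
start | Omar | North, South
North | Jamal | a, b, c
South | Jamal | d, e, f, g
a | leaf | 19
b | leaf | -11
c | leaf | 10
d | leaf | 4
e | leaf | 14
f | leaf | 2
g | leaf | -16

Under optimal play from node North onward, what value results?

-11

North (Jamal): min(19, -11, 10) = -11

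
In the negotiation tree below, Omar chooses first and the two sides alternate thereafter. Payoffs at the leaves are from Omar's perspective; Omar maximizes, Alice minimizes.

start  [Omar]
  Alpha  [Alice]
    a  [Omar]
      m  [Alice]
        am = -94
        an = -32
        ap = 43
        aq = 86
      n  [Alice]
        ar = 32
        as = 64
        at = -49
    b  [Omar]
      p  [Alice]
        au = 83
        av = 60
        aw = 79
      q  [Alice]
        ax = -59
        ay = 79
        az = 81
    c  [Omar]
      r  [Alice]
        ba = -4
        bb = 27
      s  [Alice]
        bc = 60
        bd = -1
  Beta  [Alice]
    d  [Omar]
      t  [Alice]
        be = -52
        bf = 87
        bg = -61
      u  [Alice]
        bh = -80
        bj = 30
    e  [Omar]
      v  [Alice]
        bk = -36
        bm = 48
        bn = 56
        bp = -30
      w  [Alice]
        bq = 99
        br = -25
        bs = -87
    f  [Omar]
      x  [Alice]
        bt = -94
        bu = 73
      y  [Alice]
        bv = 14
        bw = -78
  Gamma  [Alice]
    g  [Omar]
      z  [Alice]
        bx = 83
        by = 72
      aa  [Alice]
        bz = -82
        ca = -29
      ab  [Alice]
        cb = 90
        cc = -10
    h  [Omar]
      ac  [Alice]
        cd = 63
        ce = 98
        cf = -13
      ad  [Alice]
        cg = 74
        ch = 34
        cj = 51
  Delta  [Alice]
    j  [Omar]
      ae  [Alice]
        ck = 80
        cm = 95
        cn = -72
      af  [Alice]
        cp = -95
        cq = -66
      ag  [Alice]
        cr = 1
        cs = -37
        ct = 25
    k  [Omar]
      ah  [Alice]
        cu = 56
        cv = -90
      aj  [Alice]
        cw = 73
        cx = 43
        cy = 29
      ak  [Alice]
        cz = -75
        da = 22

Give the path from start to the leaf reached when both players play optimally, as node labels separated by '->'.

m (Alice): min(-94, -32, 43, 86) = -94
n (Alice): min(32, 64, -49) = -49
a (Omar): max(-94, -49) = -49
p (Alice): min(83, 60, 79) = 60
q (Alice): min(-59, 79, 81) = -59
b (Omar): max(60, -59) = 60
r (Alice): min(-4, 27) = -4
s (Alice): min(60, -1) = -1
c (Omar): max(-4, -1) = -1
Alpha (Alice): min(-49, 60, -1) = -49
t (Alice): min(-52, 87, -61) = -61
u (Alice): min(-80, 30) = -80
d (Omar): max(-61, -80) = -61
v (Alice): min(-36, 48, 56, -30) = -36
w (Alice): min(99, -25, -87) = -87
e (Omar): max(-36, -87) = -36
x (Alice): min(-94, 73) = -94
y (Alice): min(14, -78) = -78
f (Omar): max(-94, -78) = -78
Beta (Alice): min(-61, -36, -78) = -78
z (Alice): min(83, 72) = 72
aa (Alice): min(-82, -29) = -82
ab (Alice): min(90, -10) = -10
g (Omar): max(72, -82, -10) = 72
ac (Alice): min(63, 98, -13) = -13
ad (Alice): min(74, 34, 51) = 34
h (Omar): max(-13, 34) = 34
Gamma (Alice): min(72, 34) = 34
ae (Alice): min(80, 95, -72) = -72
af (Alice): min(-95, -66) = -95
ag (Alice): min(1, -37, 25) = -37
j (Omar): max(-72, -95, -37) = -37
ah (Alice): min(56, -90) = -90
aj (Alice): min(73, 43, 29) = 29
ak (Alice): min(-75, 22) = -75
k (Omar): max(-90, 29, -75) = 29
Delta (Alice): min(-37, 29) = -37
start (Omar): max(-49, -78, 34, -37) = 34
At start, Omar picks Gamma (highest: 34).
At Gamma, Alice picks h (lowest: 34).
At h, Omar picks ad (highest: 34).
At ad, Alice picks ch (lowest: 34).
Terminal value 34.

start -> Gamma -> h -> ad -> ch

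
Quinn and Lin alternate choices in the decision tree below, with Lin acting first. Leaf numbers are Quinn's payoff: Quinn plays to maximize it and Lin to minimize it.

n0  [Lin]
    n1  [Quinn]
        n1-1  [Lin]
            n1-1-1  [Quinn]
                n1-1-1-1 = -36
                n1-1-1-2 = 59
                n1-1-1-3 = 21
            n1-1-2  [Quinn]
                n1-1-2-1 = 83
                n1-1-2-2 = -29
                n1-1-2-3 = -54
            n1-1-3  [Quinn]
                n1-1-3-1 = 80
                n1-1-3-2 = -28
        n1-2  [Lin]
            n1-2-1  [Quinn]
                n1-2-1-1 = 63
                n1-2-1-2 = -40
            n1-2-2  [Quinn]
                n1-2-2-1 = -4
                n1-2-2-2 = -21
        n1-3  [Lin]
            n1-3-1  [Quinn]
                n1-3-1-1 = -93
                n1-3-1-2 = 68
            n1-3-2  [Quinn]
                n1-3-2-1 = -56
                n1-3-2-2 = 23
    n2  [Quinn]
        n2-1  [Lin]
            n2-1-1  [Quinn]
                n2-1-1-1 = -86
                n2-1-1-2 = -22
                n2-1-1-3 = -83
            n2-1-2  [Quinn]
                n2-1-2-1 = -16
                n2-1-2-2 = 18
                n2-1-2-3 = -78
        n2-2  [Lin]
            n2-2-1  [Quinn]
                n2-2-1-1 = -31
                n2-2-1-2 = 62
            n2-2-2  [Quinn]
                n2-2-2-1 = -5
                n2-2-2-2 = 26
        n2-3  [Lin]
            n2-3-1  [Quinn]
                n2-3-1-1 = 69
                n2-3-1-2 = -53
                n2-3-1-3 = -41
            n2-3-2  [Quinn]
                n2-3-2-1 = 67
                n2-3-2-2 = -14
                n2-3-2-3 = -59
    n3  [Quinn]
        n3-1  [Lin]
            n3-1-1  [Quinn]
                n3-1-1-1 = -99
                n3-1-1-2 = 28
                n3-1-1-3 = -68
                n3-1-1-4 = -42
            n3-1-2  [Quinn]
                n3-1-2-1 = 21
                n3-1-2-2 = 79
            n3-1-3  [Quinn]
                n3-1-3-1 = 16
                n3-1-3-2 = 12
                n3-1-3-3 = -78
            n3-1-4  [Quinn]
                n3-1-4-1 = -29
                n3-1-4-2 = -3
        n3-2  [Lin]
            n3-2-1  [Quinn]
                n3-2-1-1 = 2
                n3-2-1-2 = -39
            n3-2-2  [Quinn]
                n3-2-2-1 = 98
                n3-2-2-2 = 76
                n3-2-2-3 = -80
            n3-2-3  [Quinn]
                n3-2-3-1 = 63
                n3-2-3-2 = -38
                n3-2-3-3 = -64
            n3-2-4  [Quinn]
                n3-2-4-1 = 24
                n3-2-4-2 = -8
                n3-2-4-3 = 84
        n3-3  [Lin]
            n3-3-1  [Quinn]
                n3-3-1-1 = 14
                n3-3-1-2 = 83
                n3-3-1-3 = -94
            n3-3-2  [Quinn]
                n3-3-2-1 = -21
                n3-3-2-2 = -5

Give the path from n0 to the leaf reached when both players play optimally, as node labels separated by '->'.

n0 -> n3 -> n3-2 -> n3-2-1 -> n3-2-1-1

n1-1-1 (Quinn): max(-36, 59, 21) = 59
n1-1-2 (Quinn): max(83, -29, -54) = 83
n1-1-3 (Quinn): max(80, -28) = 80
n1-1 (Lin): min(59, 83, 80) = 59
n1-2-1 (Quinn): max(63, -40) = 63
n1-2-2 (Quinn): max(-4, -21) = -4
n1-2 (Lin): min(63, -4) = -4
n1-3-1 (Quinn): max(-93, 68) = 68
n1-3-2 (Quinn): max(-56, 23) = 23
n1-3 (Lin): min(68, 23) = 23
n1 (Quinn): max(59, -4, 23) = 59
n2-1-1 (Quinn): max(-86, -22, -83) = -22
n2-1-2 (Quinn): max(-16, 18, -78) = 18
n2-1 (Lin): min(-22, 18) = -22
n2-2-1 (Quinn): max(-31, 62) = 62
n2-2-2 (Quinn): max(-5, 26) = 26
n2-2 (Lin): min(62, 26) = 26
n2-3-1 (Quinn): max(69, -53, -41) = 69
n2-3-2 (Quinn): max(67, -14, -59) = 67
n2-3 (Lin): min(69, 67) = 67
n2 (Quinn): max(-22, 26, 67) = 67
n3-1-1 (Quinn): max(-99, 28, -68, -42) = 28
n3-1-2 (Quinn): max(21, 79) = 79
n3-1-3 (Quinn): max(16, 12, -78) = 16
n3-1-4 (Quinn): max(-29, -3) = -3
n3-1 (Lin): min(28, 79, 16, -3) = -3
n3-2-1 (Quinn): max(2, -39) = 2
n3-2-2 (Quinn): max(98, 76, -80) = 98
n3-2-3 (Quinn): max(63, -38, -64) = 63
n3-2-4 (Quinn): max(24, -8, 84) = 84
n3-2 (Lin): min(2, 98, 63, 84) = 2
n3-3-1 (Quinn): max(14, 83, -94) = 83
n3-3-2 (Quinn): max(-21, -5) = -5
n3-3 (Lin): min(83, -5) = -5
n3 (Quinn): max(-3, 2, -5) = 2
n0 (Lin): min(59, 67, 2) = 2
At n0, Lin picks n3 (lowest: 2).
At n3, Quinn picks n3-2 (highest: 2).
At n3-2, Lin picks n3-2-1 (lowest: 2).
At n3-2-1, Quinn picks n3-2-1-1 (highest: 2).
Terminal value 2.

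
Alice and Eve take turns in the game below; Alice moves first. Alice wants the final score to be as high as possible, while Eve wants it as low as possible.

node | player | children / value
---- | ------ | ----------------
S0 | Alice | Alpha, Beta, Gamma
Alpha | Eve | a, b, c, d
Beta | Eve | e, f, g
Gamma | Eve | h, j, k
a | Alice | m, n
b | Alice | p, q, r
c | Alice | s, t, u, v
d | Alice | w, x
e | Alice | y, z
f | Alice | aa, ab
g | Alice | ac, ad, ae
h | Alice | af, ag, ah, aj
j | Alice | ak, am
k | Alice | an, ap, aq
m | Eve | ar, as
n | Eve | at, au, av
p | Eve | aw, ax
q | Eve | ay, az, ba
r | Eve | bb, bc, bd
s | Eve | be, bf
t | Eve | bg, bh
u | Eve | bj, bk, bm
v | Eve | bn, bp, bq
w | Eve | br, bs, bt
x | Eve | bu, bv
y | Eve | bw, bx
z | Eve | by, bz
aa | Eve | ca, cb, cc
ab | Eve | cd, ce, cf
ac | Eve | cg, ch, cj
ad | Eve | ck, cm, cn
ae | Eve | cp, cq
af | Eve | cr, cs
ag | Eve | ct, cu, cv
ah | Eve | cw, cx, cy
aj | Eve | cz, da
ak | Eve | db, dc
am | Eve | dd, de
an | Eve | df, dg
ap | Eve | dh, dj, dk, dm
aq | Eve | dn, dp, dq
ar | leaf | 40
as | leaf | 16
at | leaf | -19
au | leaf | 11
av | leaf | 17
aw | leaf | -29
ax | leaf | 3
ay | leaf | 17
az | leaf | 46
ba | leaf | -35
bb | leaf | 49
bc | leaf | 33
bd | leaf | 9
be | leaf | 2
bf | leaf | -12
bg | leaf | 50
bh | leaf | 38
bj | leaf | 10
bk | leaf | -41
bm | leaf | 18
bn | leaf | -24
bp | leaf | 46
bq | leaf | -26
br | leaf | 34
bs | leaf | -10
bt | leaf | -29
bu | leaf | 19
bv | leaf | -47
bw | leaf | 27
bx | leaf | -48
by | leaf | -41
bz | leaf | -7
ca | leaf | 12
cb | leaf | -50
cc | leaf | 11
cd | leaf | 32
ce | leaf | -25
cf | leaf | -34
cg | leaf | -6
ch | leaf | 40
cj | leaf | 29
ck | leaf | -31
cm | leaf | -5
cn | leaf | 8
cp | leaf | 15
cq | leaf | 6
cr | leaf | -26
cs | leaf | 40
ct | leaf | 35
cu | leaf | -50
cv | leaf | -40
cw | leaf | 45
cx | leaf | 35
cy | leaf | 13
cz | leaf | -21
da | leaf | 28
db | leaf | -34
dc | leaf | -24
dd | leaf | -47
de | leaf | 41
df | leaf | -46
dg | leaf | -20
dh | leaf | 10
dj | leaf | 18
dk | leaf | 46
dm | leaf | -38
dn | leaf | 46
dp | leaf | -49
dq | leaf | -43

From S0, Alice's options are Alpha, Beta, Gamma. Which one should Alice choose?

Alpha

m (Eve): min(40, 16) = 16
n (Eve): min(-19, 11, 17) = -19
a (Alice): max(16, -19) = 16
p (Eve): min(-29, 3) = -29
q (Eve): min(17, 46, -35) = -35
r (Eve): min(49, 33, 9) = 9
b (Alice): max(-29, -35, 9) = 9
s (Eve): min(2, -12) = -12
t (Eve): min(50, 38) = 38
u (Eve): min(10, -41, 18) = -41
v (Eve): min(-24, 46, -26) = -26
c (Alice): max(-12, 38, -41, -26) = 38
w (Eve): min(34, -10, -29) = -29
x (Eve): min(19, -47) = -47
d (Alice): max(-29, -47) = -29
Alpha (Eve): min(16, 9, 38, -29) = -29
y (Eve): min(27, -48) = -48
z (Eve): min(-41, -7) = -41
e (Alice): max(-48, -41) = -41
aa (Eve): min(12, -50, 11) = -50
ab (Eve): min(32, -25, -34) = -34
f (Alice): max(-50, -34) = -34
ac (Eve): min(-6, 40, 29) = -6
ad (Eve): min(-31, -5, 8) = -31
ae (Eve): min(15, 6) = 6
g (Alice): max(-6, -31, 6) = 6
Beta (Eve): min(-41, -34, 6) = -41
af (Eve): min(-26, 40) = -26
ag (Eve): min(35, -50, -40) = -50
ah (Eve): min(45, 35, 13) = 13
aj (Eve): min(-21, 28) = -21
h (Alice): max(-26, -50, 13, -21) = 13
ak (Eve): min(-34, -24) = -34
am (Eve): min(-47, 41) = -47
j (Alice): max(-34, -47) = -34
an (Eve): min(-46, -20) = -46
ap (Eve): min(10, 18, 46, -38) = -38
aq (Eve): min(46, -49, -43) = -49
k (Alice): max(-46, -38, -49) = -38
Gamma (Eve): min(13, -34, -38) = -38
S0 (Alice): max(-29, -41, -38) = -29
Alice at S0 wants the highest of {Alpha=-29, Beta=-41, Gamma=-38}, so chooses Alpha.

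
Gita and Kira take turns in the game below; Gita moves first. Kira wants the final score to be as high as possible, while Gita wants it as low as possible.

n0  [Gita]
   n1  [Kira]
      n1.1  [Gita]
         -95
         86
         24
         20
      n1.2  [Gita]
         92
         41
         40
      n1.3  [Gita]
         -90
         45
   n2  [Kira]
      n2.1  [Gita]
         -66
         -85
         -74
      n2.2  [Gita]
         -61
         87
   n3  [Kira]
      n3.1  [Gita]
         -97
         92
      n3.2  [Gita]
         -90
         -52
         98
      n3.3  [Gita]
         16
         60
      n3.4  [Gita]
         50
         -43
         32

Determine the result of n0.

-61

n1.1 (Gita): min(-95, 86, 24, 20) = -95
n1.2 (Gita): min(92, 41, 40) = 40
n1.3 (Gita): min(-90, 45) = -90
n1 (Kira): max(-95, 40, -90) = 40
n2.1 (Gita): min(-66, -85, -74) = -85
n2.2 (Gita): min(-61, 87) = -61
n2 (Kira): max(-85, -61) = -61
n3.1 (Gita): min(-97, 92) = -97
n3.2 (Gita): min(-90, -52, 98) = -90
n3.3 (Gita): min(16, 60) = 16
n3.4 (Gita): min(50, -43, 32) = -43
n3 (Kira): max(-97, -90, 16, -43) = 16
n0 (Gita): min(40, -61, 16) = -61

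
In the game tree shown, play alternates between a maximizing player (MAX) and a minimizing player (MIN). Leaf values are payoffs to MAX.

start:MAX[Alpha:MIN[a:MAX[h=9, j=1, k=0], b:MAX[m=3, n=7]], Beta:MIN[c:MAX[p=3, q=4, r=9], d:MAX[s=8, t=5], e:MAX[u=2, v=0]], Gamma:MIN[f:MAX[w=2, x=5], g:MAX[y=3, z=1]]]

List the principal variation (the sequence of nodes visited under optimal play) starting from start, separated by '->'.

start -> Alpha -> b -> n

a (MAX): max(9, 1, 0) = 9
b (MAX): max(3, 7) = 7
Alpha (MIN): min(9, 7) = 7
c (MAX): max(3, 4, 9) = 9
d (MAX): max(8, 5) = 8
e (MAX): max(2, 0) = 2
Beta (MIN): min(9, 8, 2) = 2
f (MAX): max(2, 5) = 5
g (MAX): max(3, 1) = 3
Gamma (MIN): min(5, 3) = 3
start (MAX): max(7, 2, 3) = 7
At start, MAX picks Alpha (highest: 7).
At Alpha, MIN picks b (lowest: 7).
At b, MAX picks n (highest: 7).
Terminal value 7.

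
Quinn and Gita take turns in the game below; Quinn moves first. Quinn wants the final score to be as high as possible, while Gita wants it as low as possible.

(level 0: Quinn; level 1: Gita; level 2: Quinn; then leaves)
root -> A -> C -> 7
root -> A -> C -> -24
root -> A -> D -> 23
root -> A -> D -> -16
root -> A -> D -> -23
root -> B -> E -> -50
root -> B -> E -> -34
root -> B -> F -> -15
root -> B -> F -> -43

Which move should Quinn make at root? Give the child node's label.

A

C (Quinn): max(7, -24) = 7
D (Quinn): max(23, -16, -23) = 23
A (Gita): min(7, 23) = 7
E (Quinn): max(-50, -34) = -34
F (Quinn): max(-15, -43) = -15
B (Gita): min(-34, -15) = -34
root (Quinn): max(7, -34) = 7
Quinn at root wants the highest of {A=7, B=-34}, so chooses A.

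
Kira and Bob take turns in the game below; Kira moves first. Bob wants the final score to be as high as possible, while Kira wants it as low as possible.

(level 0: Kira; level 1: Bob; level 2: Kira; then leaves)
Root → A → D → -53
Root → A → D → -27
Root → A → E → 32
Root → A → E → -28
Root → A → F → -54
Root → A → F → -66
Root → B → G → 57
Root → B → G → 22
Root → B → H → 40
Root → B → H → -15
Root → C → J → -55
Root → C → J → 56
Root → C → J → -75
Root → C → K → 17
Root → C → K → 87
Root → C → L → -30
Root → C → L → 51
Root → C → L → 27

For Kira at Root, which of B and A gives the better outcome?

G (Kira): min(57, 22) = 22
H (Kira): min(40, -15) = -15
B (Bob): max(22, -15) = 22
D (Kira): min(-53, -27) = -53
E (Kira): min(32, -28) = -28
F (Kira): min(-54, -66) = -66
A (Bob): max(-53, -28, -66) = -28
Kira prefers the lower value; B=22, A=-28. A is better since -28 < 22.

A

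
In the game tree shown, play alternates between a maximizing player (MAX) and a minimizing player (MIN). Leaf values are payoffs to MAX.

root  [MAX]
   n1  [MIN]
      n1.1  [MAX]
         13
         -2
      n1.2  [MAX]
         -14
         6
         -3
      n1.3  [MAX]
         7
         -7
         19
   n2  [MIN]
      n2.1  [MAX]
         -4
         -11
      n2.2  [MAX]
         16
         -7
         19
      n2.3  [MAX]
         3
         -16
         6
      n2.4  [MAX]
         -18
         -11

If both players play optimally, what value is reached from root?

n1.1 (MAX): max(13, -2) = 13
n1.2 (MAX): max(-14, 6, -3) = 6
n1.3 (MAX): max(7, -7, 19) = 19
n1 (MIN): min(13, 6, 19) = 6
n2.1 (MAX): max(-4, -11) = -4
n2.2 (MAX): max(16, -7, 19) = 19
n2.3 (MAX): max(3, -16, 6) = 6
n2.4 (MAX): max(-18, -11) = -11
n2 (MIN): min(-4, 19, 6, -11) = -11
root (MAX): max(6, -11) = 6

6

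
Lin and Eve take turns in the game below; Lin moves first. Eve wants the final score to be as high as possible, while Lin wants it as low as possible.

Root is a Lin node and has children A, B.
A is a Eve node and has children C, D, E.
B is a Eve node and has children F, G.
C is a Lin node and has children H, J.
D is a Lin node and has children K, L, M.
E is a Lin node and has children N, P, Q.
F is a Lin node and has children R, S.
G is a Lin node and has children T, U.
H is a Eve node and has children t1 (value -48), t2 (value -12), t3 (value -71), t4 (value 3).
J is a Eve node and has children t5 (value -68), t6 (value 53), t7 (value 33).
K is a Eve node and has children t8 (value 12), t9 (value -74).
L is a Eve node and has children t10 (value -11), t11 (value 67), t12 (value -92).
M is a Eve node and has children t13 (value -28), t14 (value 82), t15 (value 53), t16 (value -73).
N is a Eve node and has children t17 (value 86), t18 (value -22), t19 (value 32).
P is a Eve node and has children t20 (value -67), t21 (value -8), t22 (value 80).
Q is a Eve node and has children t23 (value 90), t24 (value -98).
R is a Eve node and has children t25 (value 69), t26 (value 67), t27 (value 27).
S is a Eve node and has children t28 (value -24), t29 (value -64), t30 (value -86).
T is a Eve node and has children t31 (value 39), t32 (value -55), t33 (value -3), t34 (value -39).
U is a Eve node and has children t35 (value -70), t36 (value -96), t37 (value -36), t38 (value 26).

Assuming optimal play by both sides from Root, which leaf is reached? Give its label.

t38

H (Eve): max(-48, -12, -71, 3) = 3
J (Eve): max(-68, 53, 33) = 53
C (Lin): min(3, 53) = 3
K (Eve): max(12, -74) = 12
L (Eve): max(-11, 67, -92) = 67
M (Eve): max(-28, 82, 53, -73) = 82
D (Lin): min(12, 67, 82) = 12
N (Eve): max(86, -22, 32) = 86
P (Eve): max(-67, -8, 80) = 80
Q (Eve): max(90, -98) = 90
E (Lin): min(86, 80, 90) = 80
A (Eve): max(3, 12, 80) = 80
R (Eve): max(69, 67, 27) = 69
S (Eve): max(-24, -64, -86) = -24
F (Lin): min(69, -24) = -24
T (Eve): max(39, -55, -3, -39) = 39
U (Eve): max(-70, -96, -36, 26) = 26
G (Lin): min(39, 26) = 26
B (Eve): max(-24, 26) = 26
Root (Lin): min(80, 26) = 26
At Root, Lin picks B (lowest: 26).
At B, Eve picks G (highest: 26).
At G, Lin picks U (lowest: 26).
At U, Eve picks t38 (highest: 26).
Terminal value 26.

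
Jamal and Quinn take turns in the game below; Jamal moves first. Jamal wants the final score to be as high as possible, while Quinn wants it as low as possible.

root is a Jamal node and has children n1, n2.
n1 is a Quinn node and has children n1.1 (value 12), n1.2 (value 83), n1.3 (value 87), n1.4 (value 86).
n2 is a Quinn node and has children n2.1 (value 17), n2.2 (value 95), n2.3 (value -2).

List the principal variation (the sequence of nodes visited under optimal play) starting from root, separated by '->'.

root -> n1 -> n1.1

n1 (Quinn): min(12, 83, 87, 86) = 12
n2 (Quinn): min(17, 95, -2) = -2
root (Jamal): max(12, -2) = 12
At root, Jamal picks n1 (highest: 12).
At n1, Quinn picks n1.1 (lowest: 12).
Terminal value 12.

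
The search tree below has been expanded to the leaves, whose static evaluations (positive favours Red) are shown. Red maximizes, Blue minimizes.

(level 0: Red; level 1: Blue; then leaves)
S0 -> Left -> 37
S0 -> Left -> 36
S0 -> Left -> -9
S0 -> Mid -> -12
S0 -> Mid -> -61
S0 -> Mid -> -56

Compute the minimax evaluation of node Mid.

Mid (Blue): min(-12, -61, -56) = -61

-61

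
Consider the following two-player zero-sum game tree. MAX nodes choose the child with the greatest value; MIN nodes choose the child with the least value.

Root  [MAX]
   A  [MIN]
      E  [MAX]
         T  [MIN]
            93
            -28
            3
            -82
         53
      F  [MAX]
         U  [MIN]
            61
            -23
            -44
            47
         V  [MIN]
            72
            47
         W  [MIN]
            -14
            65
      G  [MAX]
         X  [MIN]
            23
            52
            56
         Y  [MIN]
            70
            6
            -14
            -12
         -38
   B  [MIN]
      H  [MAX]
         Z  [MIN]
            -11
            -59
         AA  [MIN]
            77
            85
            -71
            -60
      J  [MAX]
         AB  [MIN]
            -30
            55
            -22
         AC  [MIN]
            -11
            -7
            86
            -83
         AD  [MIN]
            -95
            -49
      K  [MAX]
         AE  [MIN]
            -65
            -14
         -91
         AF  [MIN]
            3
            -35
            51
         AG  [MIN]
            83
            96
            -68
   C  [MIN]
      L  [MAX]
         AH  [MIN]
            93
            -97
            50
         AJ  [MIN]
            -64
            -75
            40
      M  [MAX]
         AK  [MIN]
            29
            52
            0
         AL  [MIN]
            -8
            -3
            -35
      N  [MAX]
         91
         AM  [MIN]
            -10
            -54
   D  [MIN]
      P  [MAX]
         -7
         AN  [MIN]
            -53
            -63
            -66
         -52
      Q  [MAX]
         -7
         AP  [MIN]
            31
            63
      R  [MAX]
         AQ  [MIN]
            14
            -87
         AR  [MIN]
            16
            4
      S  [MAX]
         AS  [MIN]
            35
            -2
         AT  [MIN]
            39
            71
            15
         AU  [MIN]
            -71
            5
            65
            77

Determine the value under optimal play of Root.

T (MIN): min(93, -28, 3, -82) = -82
E (MAX): max(-82, 53) = 53
U (MIN): min(61, -23, -44, 47) = -44
V (MIN): min(72, 47) = 47
W (MIN): min(-14, 65) = -14
F (MAX): max(-44, 47, -14) = 47
X (MIN): min(23, 52, 56) = 23
Y (MIN): min(70, 6, -14, -12) = -14
G (MAX): max(23, -14, -38) = 23
A (MIN): min(53, 47, 23) = 23
Z (MIN): min(-11, -59) = -59
AA (MIN): min(77, 85, -71, -60) = -71
H (MAX): max(-59, -71) = -59
AB (MIN): min(-30, 55, -22) = -30
AC (MIN): min(-11, -7, 86, -83) = -83
AD (MIN): min(-95, -49) = -95
J (MAX): max(-30, -83, -95) = -30
AE (MIN): min(-65, -14) = -65
AF (MIN): min(3, -35, 51) = -35
AG (MIN): min(83, 96, -68) = -68
K (MAX): max(-65, -91, -35, -68) = -35
B (MIN): min(-59, -30, -35) = -59
AH (MIN): min(93, -97, 50) = -97
AJ (MIN): min(-64, -75, 40) = -75
L (MAX): max(-97, -75) = -75
AK (MIN): min(29, 52, 0) = 0
AL (MIN): min(-8, -3, -35) = -35
M (MAX): max(0, -35) = 0
AM (MIN): min(-10, -54) = -54
N (MAX): max(91, -54) = 91
C (MIN): min(-75, 0, 91) = -75
AN (MIN): min(-53, -63, -66) = -66
P (MAX): max(-7, -66, -52) = -7
AP (MIN): min(31, 63) = 31
Q (MAX): max(-7, 31) = 31
AQ (MIN): min(14, -87) = -87
AR (MIN): min(16, 4) = 4
R (MAX): max(-87, 4) = 4
AS (MIN): min(35, -2) = -2
AT (MIN): min(39, 71, 15) = 15
AU (MIN): min(-71, 5, 65, 77) = -71
S (MAX): max(-2, 15, -71) = 15
D (MIN): min(-7, 31, 4, 15) = -7
Root (MAX): max(23, -59, -75, -7) = 23

23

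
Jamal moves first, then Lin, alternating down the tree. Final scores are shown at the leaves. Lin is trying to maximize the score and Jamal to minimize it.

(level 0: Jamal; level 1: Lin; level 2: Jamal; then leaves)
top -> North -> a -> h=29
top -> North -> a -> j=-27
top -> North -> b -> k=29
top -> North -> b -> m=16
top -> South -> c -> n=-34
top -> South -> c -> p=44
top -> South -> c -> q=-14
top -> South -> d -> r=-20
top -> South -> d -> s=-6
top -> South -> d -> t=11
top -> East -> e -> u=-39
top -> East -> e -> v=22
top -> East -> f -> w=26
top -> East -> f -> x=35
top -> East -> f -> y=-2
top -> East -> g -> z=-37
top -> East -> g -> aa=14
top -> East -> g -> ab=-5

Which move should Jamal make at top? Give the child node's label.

South

a (Jamal): min(29, -27) = -27
b (Jamal): min(29, 16) = 16
North (Lin): max(-27, 16) = 16
c (Jamal): min(-34, 44, -14) = -34
d (Jamal): min(-20, -6, 11) = -20
South (Lin): max(-34, -20) = -20
e (Jamal): min(-39, 22) = -39
f (Jamal): min(26, 35, -2) = -2
g (Jamal): min(-37, 14, -5) = -37
East (Lin): max(-39, -2, -37) = -2
top (Jamal): min(16, -20, -2) = -20
Jamal at top wants the lowest of {North=16, South=-20, East=-2}, so chooses South.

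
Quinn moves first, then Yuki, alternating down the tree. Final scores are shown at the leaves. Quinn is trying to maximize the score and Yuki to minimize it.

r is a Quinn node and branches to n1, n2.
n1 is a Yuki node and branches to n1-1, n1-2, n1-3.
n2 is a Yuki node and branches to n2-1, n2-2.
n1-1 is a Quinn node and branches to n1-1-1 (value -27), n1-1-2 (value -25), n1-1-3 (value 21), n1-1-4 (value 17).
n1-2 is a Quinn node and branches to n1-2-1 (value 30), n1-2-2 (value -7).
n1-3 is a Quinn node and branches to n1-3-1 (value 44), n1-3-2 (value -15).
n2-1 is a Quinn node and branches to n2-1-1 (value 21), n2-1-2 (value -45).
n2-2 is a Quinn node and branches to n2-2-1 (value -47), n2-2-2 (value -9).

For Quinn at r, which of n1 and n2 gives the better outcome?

n1-1 (Quinn): max(-27, -25, 21, 17) = 21
n1-2 (Quinn): max(30, -7) = 30
n1-3 (Quinn): max(44, -15) = 44
n1 (Yuki): min(21, 30, 44) = 21
n2-1 (Quinn): max(21, -45) = 21
n2-2 (Quinn): max(-47, -9) = -9
n2 (Yuki): min(21, -9) = -9
Quinn prefers the higher value; n1=21, n2=-9. n1 is better since 21 > -9.

n1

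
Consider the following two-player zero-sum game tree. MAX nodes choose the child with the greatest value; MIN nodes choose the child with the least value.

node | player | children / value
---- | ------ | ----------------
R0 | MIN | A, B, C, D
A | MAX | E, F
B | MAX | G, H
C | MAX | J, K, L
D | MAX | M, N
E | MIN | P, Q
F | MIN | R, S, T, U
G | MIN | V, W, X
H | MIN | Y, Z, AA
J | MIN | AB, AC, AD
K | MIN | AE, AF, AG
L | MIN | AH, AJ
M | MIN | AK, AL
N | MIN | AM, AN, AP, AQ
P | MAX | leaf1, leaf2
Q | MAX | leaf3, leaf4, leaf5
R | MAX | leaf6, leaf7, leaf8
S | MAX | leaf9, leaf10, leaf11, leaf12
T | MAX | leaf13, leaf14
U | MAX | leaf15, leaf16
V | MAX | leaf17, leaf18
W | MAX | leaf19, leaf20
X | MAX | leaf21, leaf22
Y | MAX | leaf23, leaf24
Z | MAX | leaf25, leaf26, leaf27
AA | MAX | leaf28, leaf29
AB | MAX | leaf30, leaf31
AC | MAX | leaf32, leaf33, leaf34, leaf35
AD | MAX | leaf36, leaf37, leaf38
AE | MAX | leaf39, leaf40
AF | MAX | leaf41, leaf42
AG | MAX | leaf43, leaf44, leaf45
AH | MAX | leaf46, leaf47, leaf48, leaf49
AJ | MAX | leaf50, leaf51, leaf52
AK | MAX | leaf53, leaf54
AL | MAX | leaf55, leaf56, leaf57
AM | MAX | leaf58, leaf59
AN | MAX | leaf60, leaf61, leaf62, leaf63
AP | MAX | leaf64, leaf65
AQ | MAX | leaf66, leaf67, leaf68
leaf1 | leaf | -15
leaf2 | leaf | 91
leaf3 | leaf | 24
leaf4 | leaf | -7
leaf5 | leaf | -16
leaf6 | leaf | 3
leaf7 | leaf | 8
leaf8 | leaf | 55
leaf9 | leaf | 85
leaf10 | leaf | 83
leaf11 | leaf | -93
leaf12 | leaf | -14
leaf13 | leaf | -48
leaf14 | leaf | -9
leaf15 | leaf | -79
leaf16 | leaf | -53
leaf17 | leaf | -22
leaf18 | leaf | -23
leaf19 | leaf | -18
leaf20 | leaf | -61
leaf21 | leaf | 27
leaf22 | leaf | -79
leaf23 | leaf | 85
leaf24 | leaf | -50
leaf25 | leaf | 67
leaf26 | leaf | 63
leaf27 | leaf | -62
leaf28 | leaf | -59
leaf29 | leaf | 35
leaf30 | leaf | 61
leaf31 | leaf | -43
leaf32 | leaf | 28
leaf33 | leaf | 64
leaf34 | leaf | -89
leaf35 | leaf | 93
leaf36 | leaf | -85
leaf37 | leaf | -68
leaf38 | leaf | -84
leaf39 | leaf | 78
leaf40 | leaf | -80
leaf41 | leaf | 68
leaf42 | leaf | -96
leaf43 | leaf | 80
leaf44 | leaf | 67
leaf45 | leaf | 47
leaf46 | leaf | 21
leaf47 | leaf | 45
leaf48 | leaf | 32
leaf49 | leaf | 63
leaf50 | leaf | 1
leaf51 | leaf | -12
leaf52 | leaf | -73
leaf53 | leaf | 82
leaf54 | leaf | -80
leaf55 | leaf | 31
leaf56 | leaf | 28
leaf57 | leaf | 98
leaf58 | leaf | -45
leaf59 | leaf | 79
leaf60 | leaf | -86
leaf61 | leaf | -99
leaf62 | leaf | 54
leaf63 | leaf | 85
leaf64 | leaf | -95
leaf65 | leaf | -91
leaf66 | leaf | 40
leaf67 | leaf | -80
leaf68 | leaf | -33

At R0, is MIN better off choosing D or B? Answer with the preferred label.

B

AK (MAX): max(82, -80) = 82
AL (MAX): max(31, 28, 98) = 98
M (MIN): min(82, 98) = 82
AM (MAX): max(-45, 79) = 79
AN (MAX): max(-86, -99, 54, 85) = 85
AP (MAX): max(-95, -91) = -91
AQ (MAX): max(40, -80, -33) = 40
N (MIN): min(79, 85, -91, 40) = -91
D (MAX): max(82, -91) = 82
V (MAX): max(-22, -23) = -22
W (MAX): max(-18, -61) = -18
X (MAX): max(27, -79) = 27
G (MIN): min(-22, -18, 27) = -22
Y (MAX): max(85, -50) = 85
Z (MAX): max(67, 63, -62) = 67
AA (MAX): max(-59, 35) = 35
H (MIN): min(85, 67, 35) = 35
B (MAX): max(-22, 35) = 35
MIN prefers the lower value; D=82, B=35. B is better since 35 < 82.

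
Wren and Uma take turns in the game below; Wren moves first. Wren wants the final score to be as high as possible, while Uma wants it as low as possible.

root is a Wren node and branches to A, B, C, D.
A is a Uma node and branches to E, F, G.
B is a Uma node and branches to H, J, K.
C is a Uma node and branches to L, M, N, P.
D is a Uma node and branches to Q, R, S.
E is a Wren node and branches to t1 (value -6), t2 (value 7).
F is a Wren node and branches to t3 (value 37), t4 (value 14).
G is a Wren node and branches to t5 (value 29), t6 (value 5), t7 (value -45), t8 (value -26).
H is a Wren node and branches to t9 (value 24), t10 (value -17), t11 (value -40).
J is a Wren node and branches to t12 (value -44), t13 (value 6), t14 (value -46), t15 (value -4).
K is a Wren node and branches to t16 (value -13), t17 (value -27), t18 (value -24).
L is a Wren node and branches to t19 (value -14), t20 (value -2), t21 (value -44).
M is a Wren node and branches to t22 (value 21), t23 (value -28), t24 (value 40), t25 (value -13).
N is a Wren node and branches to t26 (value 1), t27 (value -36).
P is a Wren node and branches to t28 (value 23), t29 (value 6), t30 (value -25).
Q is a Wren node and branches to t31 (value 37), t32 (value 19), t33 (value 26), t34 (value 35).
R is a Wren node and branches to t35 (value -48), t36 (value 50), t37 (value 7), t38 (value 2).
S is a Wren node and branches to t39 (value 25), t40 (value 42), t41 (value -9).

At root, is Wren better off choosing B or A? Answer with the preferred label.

A

H (Wren): max(24, -17, -40) = 24
J (Wren): max(-44, 6, -46, -4) = 6
K (Wren): max(-13, -27, -24) = -13
B (Uma): min(24, 6, -13) = -13
E (Wren): max(-6, 7) = 7
F (Wren): max(37, 14) = 37
G (Wren): max(29, 5, -45, -26) = 29
A (Uma): min(7, 37, 29) = 7
Wren prefers the higher value; B=-13, A=7. A is better since 7 > -13.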